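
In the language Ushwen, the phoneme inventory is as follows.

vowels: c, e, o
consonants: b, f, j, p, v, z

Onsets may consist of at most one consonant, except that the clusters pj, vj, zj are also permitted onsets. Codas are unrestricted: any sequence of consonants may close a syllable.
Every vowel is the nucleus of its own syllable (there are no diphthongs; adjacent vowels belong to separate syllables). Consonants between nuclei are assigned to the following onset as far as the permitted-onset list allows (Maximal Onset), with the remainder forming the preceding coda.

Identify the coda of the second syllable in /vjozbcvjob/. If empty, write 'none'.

none

The vowels are o, c, o — 3 nuclei, so 3 syllables.
σ1/σ2 boundary: cluster /zb/ — the longest permitted-onset suffix is /b/; onset = /b/, preceding coda = /z/.
σ2/σ3 boundary: cluster /vj/ — /vj/ is itself a permitted onset, so the whole cluster goes right; preceding coda = ∅.
Result: vjoz.bc.vjob.
Syllable 2 is /bc/: onset /b/, nucleus /c/, coda ∅.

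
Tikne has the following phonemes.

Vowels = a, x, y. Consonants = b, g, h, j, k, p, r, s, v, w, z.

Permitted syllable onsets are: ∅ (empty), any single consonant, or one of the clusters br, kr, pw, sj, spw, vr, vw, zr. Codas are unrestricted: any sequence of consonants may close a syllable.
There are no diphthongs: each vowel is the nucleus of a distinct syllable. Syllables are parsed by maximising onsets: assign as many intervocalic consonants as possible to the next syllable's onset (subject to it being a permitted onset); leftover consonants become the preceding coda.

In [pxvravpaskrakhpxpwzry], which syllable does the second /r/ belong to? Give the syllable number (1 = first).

4

Nuclei (vowels): x, a, a, a, x, y → 6 syllables.
V1 /x/ – V2 /a/: /vr/ is a licit onset in full, so it all attaches to the next syllable.
V2 /a/ – V3 /a/: /vp/ splits as /v/ + /p/ (/p/ is the longest suffix that is a licit onset).
V3 /a/ – V4 /a/: /skr/ — longest licit onset from the right is /kr/, leaving /s/ as coda.
V4 /a/ – V5 /x/: /khp/ splits as /kh/ + /p/ (/p/ is the longest suffix that is a licit onset).
V5 /x/ – V6 /y/: /pwzr/; trying suffixes from longest down, /zr/ is the first permitted one, so coda /pw/ | onset /zr/.
So the parse is px.vrav.pas.krakh.pxpw.zry.
The second /r/ is in the onset of syllable 4 (/krakh/).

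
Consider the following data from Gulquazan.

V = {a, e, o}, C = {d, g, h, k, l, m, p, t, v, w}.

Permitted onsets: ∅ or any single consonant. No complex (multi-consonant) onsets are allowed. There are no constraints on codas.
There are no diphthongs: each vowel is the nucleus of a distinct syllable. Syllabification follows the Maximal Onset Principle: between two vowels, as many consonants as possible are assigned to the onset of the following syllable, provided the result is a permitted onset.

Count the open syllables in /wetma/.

Vowels present: e, a; each is a nucleus, giving 2 syllables.
Between /e/ (V1) and /a/ (V2): /tm/ splits as /t/ + /m/ (/m/ is the longest suffix that is a licit onset).
Result: wet.ma.
Classifying each syllable: /wet/ (closed), /ma/ (open).
Open syllables: 1.

1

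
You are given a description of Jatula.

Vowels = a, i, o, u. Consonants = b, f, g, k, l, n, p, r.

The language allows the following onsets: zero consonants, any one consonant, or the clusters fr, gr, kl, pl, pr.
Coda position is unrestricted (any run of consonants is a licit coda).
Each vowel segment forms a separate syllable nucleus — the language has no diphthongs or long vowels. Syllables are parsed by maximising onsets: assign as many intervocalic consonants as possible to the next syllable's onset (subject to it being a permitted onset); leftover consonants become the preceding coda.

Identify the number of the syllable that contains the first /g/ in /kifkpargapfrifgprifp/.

3

Vowels present: i, a, a, i, i; each is a nucleus, giving 5 syllables.
Between /i/ (V1) and /a/ (V2): /fkp/ — longest licit onset from the right is /p/, leaving /fk/ as coda.
Between /a/ (V2) and /a/ (V3): cluster /rg/ — the longest permitted-onset suffix is /g/; onset = /g/, preceding coda = /r/.
Between /a/ (V3) and /i/ (V4): /pfr/; trying suffixes from longest down, /fr/ is the first permitted one, so coda /p/ | onset /fr/.
Between /i/ (V4) and /i/ (V5): /fgpr/ splits as /fg/ + /pr/ (/pr/ is the longest suffix that is a licit onset).
So the parse is kifk.par.gap.frifg.prifp.
The first /g/ is in the onset of syllable 3 (/gap/).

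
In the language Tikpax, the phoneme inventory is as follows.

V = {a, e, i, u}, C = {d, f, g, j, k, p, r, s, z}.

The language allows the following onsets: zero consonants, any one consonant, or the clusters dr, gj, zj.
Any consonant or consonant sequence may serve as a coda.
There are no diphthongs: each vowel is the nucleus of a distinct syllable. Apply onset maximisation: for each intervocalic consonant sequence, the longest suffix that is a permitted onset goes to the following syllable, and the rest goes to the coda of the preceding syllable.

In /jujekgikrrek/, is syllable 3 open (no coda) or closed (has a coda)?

Vowels present: u, e, i, e; each is a nucleus, giving 4 syllables.
/u…e/ gap (V1→V2): just /j/ — single C goes to the following onset.
/e…i/ gap (V2→V3): cluster /kg/ — the longest permitted-onset suffix is /g/; onset = /g/, preceding coda = /k/.
/i…e/ gap (V3→V4): /krr/; trying suffixes from longest down, /r/ is the first permitted one, so coda /kr/ | onset /r/.
So the parse is ju.jek.gikr.rek.
Syllable 3 is /gikr/ with coda /kr/, so it is closed.

closed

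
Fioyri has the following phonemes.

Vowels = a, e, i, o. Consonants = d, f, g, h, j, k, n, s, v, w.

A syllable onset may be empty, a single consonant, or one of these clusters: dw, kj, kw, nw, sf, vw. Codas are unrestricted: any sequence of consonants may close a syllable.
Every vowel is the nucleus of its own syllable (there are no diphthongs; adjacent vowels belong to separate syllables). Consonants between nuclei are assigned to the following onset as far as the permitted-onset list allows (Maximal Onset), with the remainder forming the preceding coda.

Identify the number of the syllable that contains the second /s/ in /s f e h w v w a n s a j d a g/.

Vowels present: e, a, a, a; each is a nucleus, giving 4 syllables.
σ1/σ2 boundary: /hwvw/ splits as /hw/ + /vw/ (/vw/ is the longest suffix that is a licit onset).
σ2/σ3 boundary: /ns/ splits as /n/ + /s/ (/s/ is the longest suffix that is a licit onset).
σ3/σ4 boundary: /jd/; trying suffixes from longest down, /d/ is the first permitted one, so coda /j/ | onset /d/.
Putting it together: sfehw.vwan.saj.dag.
The second /s/ is in the onset of syllable 3 (/saj/).

3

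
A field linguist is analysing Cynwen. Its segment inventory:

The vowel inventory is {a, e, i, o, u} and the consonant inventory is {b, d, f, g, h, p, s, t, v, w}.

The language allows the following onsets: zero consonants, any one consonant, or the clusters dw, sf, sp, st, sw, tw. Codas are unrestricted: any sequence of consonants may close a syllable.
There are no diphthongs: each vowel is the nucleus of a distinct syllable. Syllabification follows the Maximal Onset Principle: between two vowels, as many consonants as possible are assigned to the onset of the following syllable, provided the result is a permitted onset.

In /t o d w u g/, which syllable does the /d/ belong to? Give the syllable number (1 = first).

Nuclei (vowels): o, u → 2 syllables.
V1 /o/ – V2 /u/: /dw/ — entire cluster is a permitted onset → onset /dw/, coda ∅.
Putting it together: to.dwug.
The /d/ is in the onset of syllable 2 (/dwug/).

2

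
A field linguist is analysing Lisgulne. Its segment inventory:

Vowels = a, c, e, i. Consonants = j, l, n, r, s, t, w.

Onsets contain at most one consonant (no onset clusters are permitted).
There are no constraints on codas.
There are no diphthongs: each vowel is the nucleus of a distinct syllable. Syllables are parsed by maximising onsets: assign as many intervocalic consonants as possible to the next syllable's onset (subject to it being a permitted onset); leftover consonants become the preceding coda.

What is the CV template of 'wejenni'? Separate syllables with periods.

CV.CVC.CV

Nuclei (vowels): e, e, i → 3 syllables.
V1 /e/ – V2 /e/: /j/ → onset of the next syllable (single consonants are always licit onsets).
V2 /e/ – V3 /i/: /nn/ splits as /n/ + /n/ (/n/ is the longest suffix that is a licit onset).
Result: we.jen.ni.
Mapping each syllable to C/V: /we/ → CV, /jen/ → CVC, /ni/ → CV.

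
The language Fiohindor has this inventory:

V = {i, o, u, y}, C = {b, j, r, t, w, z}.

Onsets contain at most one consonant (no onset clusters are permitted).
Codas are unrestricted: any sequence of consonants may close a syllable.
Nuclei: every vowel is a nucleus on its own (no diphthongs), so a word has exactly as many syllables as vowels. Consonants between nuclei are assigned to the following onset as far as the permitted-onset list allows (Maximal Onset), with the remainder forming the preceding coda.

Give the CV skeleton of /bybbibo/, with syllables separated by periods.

Vowels present: y, i, o; each is a nucleus, giving 3 syllables.
/y…i/ gap (V1→V2): /bb/ — longest licit onset from the right is /b/, leaving /b/ as coda.
/i…o/ gap (V2→V3): /b/ is a single consonant, so it becomes the next onset.
So the parse is byb.bi.bo.
Mapping each syllable to C/V: /byb/ → CVC, /bi/ → CV, /bo/ → CV.

CVC.CV.CV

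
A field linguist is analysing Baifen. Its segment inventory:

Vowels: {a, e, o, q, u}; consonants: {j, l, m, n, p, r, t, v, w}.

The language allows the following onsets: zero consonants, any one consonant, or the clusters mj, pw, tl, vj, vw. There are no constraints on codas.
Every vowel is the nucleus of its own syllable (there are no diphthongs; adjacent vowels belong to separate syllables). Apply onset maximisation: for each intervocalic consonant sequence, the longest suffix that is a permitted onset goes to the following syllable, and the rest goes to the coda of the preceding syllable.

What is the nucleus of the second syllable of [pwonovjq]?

Vowels present: o, o, q; each is a nucleus, giving 3 syllables.
The second nucleus (vowel 2 from the left) is /o/.

o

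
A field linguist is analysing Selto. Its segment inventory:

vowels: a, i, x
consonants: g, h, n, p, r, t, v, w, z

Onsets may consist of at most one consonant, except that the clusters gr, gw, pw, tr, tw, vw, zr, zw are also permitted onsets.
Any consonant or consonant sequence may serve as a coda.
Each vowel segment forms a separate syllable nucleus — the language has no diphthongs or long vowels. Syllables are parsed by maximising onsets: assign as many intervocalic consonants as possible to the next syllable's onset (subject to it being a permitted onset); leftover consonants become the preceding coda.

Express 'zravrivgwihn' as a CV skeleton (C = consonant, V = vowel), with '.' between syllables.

The vowels are a, i, i — 3 nuclei, so 3 syllables.
σ1/σ2 boundary: /vr/ — longest licit onset from the right is /r/, leaving /v/ as coda.
σ2/σ3 boundary: /vgw/; trying suffixes from longest down, /gw/ is the first permitted one, so coda /v/ | onset /gw/.
Putting it together: zrav.riv.gwihn.
Mapping each syllable to C/V: /zrav/ → CCVC, /riv/ → CVC, /gwihn/ → CCVCC.

CCVC.CVC.CCVCC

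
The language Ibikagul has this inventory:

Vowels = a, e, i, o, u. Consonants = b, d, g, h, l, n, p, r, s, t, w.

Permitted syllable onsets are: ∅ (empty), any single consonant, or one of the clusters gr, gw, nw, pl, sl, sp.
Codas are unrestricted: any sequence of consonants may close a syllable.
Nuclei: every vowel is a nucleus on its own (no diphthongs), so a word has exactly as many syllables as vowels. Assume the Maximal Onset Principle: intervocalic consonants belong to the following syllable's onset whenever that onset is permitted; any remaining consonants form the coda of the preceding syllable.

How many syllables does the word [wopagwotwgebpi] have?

5

The vowels are o, a, o, e, i — 5 nuclei, so 5 syllables.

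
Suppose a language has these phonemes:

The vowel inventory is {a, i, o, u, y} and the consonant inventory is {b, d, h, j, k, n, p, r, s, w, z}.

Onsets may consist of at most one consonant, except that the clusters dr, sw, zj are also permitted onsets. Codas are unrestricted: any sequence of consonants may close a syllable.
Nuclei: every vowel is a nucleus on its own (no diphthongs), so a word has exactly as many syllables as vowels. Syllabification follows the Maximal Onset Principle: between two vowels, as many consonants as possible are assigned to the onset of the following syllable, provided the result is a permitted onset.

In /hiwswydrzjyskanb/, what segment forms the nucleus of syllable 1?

The vowels are i, y, y, a — 4 nuclei, so 4 syllables.
The first nucleus (vowel 1 from the left) is /i/.

i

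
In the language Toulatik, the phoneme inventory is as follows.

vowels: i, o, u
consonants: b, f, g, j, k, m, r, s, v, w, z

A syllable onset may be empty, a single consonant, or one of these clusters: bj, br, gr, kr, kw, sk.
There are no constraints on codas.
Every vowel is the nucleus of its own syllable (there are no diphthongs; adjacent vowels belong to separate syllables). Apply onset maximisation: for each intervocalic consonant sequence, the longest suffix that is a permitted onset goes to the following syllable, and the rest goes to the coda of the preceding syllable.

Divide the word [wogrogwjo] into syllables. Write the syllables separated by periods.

wo.grogw.jo

Vowels present: o, o, o; each is a nucleus, giving 3 syllables.
V1 /o/ – V2 /o/: /gr/ — entire cluster is a permitted onset → onset /gr/, coda ∅.
V2 /o/ – V3 /o/: /gwj/; trying suffixes from longest down, /j/ is the first permitted one, so coda /gw/ | onset /j/.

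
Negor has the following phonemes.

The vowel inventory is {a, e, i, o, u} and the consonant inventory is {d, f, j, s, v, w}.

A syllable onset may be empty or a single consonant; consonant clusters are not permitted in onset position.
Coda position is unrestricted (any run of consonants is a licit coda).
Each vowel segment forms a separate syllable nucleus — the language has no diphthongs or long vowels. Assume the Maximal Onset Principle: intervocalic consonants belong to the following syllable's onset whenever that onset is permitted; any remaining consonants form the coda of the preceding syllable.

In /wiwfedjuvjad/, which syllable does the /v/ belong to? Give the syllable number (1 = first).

Nuclei (vowels): i, e, u, a → 4 syllables.
σ1/σ2 boundary: cluster /wf/ — the longest permitted-onset suffix is /f/; onset = /f/, preceding coda = /w/.
σ2/σ3 boundary: /dj/ — longest licit onset from the right is /j/, leaving /d/ as coda.
σ3/σ4 boundary: cluster /vj/ — the longest permitted-onset suffix is /j/; onset = /j/, preceding coda = /v/.
Result: wiw.fed.juv.jad.
The /v/ is in the coda of syllable 3 (/juv/).

3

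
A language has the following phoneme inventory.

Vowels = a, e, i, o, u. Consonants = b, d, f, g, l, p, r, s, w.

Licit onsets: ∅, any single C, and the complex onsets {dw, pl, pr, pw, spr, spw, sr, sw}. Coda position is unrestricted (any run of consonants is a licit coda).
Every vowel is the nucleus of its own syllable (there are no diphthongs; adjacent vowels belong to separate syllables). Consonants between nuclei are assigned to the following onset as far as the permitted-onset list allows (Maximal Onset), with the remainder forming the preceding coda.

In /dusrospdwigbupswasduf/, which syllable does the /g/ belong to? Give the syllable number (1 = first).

Nuclei (vowels): u, o, i, u, a, u → 6 syllables.
σ1/σ2 boundary: /sr/ — entire cluster is a permitted onset → onset /sr/, coda ∅.
σ2/σ3 boundary: /spdw/ splits as /sp/ + /dw/ (/dw/ is the longest suffix that is a licit onset).
σ3/σ4 boundary: cluster /gb/ — the longest permitted-onset suffix is /b/; onset = /b/, preceding coda = /g/.
σ4/σ5 boundary: /psw/ — longest licit onset from the right is /sw/, leaving /p/ as coda.
σ5/σ6 boundary: cluster /sd/ — the longest permitted-onset suffix is /d/; onset = /d/, preceding coda = /s/.
Putting it together: du.srosp.dwig.bup.swas.duf.
The /g/ is in the coda of syllable 3 (/dwig/).

3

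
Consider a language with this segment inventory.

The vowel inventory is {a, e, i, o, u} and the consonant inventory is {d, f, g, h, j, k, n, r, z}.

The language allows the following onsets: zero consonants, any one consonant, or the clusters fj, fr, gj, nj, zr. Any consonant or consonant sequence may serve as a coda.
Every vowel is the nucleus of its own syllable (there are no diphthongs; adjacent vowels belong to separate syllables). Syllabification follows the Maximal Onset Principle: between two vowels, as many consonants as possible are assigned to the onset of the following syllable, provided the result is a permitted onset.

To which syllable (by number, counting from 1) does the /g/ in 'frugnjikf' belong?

1

The vowels are u, i — 2 nuclei, so 2 syllables.
Between /u/ (V1) and /i/ (V2): /gnj/ splits as /g/ + /nj/ (/nj/ is the longest suffix that is a licit onset).
So the parse is frug.njikf.
The /g/ is in the coda of syllable 1 (/frug/).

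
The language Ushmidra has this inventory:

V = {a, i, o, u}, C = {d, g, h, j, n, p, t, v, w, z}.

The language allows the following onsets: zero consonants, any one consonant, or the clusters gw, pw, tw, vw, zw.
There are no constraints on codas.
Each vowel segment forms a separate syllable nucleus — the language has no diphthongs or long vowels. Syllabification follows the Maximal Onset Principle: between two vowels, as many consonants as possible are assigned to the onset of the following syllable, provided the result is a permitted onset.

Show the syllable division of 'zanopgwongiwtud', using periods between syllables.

Vowels present: a, o, o, i, u; each is a nucleus, giving 5 syllables.
V1 /a/ – V2 /o/: /n/ is a single consonant, so it becomes the next onset.
V2 /o/ – V3 /o/: cluster /pgw/ — the longest permitted-onset suffix is /gw/; onset = /gw/, preceding coda = /p/.
V3 /o/ – V4 /i/: cluster /ng/ — the longest permitted-onset suffix is /g/; onset = /g/, preceding coda = /n/.
V4 /i/ – V5 /u/: cluster /wt/ — the longest permitted-onset suffix is /t/; onset = /t/, preceding coda = /w/.

za.nop.gwon.giw.tud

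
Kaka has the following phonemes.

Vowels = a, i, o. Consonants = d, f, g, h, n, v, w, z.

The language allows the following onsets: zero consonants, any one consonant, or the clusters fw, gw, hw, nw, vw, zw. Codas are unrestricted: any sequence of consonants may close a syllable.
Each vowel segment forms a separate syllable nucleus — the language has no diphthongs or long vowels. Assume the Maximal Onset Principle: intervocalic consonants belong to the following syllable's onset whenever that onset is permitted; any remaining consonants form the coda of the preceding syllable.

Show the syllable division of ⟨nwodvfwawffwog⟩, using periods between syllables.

nwodv.fwawf.fwog

Nuclei (vowels): o, a, o → 3 syllables.
Between /o/ (V1) and /a/ (V2): /dvfw/; trying suffixes from longest down, /fw/ is the first permitted one, so coda /dv/ | onset /fw/.
Between /a/ (V2) and /o/ (V3): /wffw/ splits as /wf/ + /fw/ (/fw/ is the longest suffix that is a licit onset).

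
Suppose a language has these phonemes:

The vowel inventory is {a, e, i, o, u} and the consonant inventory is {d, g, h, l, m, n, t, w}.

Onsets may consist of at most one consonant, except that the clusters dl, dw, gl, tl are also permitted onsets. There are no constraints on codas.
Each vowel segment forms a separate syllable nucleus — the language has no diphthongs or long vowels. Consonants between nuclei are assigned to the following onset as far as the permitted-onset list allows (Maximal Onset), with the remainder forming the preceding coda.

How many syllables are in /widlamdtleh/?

3

Nuclei (vowels): i, a, e → 3 syllables.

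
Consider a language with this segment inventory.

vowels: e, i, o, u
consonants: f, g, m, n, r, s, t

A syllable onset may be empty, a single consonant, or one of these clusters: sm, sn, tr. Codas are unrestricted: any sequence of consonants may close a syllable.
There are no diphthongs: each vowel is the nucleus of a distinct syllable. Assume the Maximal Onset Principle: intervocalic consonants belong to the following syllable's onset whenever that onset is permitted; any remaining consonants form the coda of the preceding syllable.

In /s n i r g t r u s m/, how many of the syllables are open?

0

Nuclei (vowels): i, u → 2 syllables.
/i…u/ gap (V1→V2): /rgtr/; trying suffixes from longest down, /tr/ is the first permitted one, so coda /rg/ | onset /tr/.
Syllabification: snirg.trusm.
Classifying each syllable: /snirg/ (closed), /trusm/ (closed).
Open syllables: 0.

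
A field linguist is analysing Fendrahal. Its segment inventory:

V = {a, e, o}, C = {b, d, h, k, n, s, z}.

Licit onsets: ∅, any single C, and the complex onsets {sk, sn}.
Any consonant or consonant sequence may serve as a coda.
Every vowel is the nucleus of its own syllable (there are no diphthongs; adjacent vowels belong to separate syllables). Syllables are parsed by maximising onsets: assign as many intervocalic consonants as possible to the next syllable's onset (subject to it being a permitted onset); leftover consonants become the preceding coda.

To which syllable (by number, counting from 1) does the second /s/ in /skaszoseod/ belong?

Vowels present: a, o, e, o; each is a nucleus, giving 4 syllables.
σ1/σ2 boundary: cluster /sz/ — the longest permitted-onset suffix is /z/; onset = /z/, preceding coda = /s/.
σ2/σ3 boundary: just /s/ — single C goes to the following onset.
σ3/σ4 boundary: nothing intervenes; syllable break is V.V.
Putting it together: skas.zo.se.od.
The second /s/ is in the coda of syllable 1 (/skas/).

1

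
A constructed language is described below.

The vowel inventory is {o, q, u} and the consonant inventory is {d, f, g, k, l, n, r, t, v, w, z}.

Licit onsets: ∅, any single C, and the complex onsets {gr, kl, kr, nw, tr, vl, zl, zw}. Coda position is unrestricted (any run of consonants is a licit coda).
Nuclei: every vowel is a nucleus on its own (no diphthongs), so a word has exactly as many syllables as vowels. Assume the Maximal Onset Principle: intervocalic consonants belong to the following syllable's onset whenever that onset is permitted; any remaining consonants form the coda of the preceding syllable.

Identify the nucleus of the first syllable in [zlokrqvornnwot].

Nuclei (vowels): o, q, o, o → 4 syllables.
The first nucleus (vowel 1 from the left) is /o/.

o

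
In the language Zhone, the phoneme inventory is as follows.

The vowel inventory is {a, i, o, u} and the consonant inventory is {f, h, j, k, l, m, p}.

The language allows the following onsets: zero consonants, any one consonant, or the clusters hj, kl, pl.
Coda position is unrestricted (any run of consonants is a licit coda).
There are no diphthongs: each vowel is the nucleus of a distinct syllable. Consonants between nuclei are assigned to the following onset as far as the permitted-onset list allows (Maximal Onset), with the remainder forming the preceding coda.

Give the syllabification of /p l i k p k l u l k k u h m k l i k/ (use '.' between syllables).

Nuclei (vowels): i, u, u, i → 4 syllables.
V1 /i/ – V2 /u/: /kpkl/ splits as /kp/ + /kl/ (/kl/ is the longest suffix that is a licit onset).
V2 /u/ – V3 /u/: /lkk/; trying suffixes from longest down, /k/ is the first permitted one, so coda /lk/ | onset /k/.
V3 /u/ – V4 /i/: cluster /hmkl/ — the longest permitted-onset suffix is /kl/; onset = /kl/, preceding coda = /hm/.

plikp.klulk.kuhm.klik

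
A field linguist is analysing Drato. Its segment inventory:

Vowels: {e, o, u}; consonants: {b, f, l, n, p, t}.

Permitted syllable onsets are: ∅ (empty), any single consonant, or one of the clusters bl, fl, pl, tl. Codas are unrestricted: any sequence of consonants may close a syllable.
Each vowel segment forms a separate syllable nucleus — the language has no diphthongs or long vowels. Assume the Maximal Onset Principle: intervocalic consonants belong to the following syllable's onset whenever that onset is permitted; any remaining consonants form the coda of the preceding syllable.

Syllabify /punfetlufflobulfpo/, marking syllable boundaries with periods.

pun.fe.tluf.flo.bulf.po

Nuclei (vowels): u, e, u, o, u, o → 6 syllables.
Between /u/ (V1) and /e/ (V2): cluster /nf/ — the longest permitted-onset suffix is /f/; onset = /f/, preceding coda = /n/.
Between /e/ (V2) and /u/ (V3): cluster /tl/ — /tl/ is itself a permitted onset, so the whole cluster goes right; preceding coda = ∅.
Between /u/ (V3) and /o/ (V4): cluster /ffl/ — the longest permitted-onset suffix is /fl/; onset = /fl/, preceding coda = /f/.
Between /o/ (V4) and /u/ (V5): just /b/ — single C goes to the following onset.
Between /u/ (V5) and /o/ (V6): /lfp/ splits as /lf/ + /p/ (/p/ is the longest suffix that is a licit onset).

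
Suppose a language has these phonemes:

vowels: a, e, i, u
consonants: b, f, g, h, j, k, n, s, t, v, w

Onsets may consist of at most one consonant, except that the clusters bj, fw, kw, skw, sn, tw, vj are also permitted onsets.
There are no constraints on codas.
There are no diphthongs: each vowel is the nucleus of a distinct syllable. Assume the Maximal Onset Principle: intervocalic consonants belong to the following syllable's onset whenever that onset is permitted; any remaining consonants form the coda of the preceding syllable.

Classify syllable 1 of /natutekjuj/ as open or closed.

Nuclei (vowels): a, u, e, u → 4 syllables.
/a…u/ gap (V1→V2): /t/ is a single consonant, so it becomes the next onset.
/u…e/ gap (V2→V3): just /t/ — single C goes to the following onset.
/e…u/ gap (V3→V4): /kj/; trying suffixes from longest down, /j/ is the first permitted one, so coda /k/ | onset /j/.
So the parse is na.tu.tek.juj.
Syllable 1 is /na/; it ends in its nucleus with no coda, so it is open.

open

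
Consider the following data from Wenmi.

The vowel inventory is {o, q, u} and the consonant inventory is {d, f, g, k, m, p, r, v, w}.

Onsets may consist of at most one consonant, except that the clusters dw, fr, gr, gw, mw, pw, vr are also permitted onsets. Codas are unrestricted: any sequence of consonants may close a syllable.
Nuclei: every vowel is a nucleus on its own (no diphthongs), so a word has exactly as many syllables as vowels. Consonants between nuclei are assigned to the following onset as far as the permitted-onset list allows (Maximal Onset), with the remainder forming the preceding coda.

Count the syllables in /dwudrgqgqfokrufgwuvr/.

The vowels are u, q, q, o, u, u — 6 nuclei, so 6 syllables.

6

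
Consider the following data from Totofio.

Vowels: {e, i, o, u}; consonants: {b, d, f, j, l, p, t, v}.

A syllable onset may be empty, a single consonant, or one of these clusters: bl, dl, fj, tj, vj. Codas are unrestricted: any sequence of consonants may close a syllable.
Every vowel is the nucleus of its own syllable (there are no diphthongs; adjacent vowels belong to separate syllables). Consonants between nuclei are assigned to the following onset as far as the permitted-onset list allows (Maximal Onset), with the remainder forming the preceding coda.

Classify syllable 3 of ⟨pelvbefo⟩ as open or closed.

open

The vowels are e, e, o — 3 nuclei, so 3 syllables.
V1 /e/ – V2 /e/: /lvb/ — longest licit onset from the right is /b/, leaving /lv/ as coda.
V2 /e/ – V3 /o/: just /f/ — single C goes to the following onset.
Result: pelv.be.fo.
Syllable 3 is /fo/; it ends in its nucleus with no coda, so it is open.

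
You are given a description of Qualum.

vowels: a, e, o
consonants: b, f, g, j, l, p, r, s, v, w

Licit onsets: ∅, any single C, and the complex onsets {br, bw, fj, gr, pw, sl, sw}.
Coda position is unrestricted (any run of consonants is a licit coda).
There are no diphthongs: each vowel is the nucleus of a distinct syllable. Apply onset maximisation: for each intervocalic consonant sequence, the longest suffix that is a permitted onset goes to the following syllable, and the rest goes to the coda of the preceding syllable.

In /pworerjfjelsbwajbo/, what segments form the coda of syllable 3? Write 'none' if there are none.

Nuclei (vowels): o, e, e, a, o → 5 syllables.
Between /o/ (V1) and /e/ (V2): /r/ is a single consonant, so it becomes the next onset.
Between /e/ (V2) and /e/ (V3): cluster /rjfj/ — the longest permitted-onset suffix is /fj/; onset = /fj/, preceding coda = /rj/.
Between /e/ (V3) and /a/ (V4): /lsbw/; trying suffixes from longest down, /bw/ is the first permitted one, so coda /ls/ | onset /bw/.
Between /a/ (V4) and /o/ (V5): /jb/ — longest licit onset from the right is /b/, leaving /j/ as coda.
Syllabification: pwo.rerj.fjels.bwaj.bo.
Syllable 3 is /fjels/: onset /fj/, nucleus /e/, coda /ls/.

ls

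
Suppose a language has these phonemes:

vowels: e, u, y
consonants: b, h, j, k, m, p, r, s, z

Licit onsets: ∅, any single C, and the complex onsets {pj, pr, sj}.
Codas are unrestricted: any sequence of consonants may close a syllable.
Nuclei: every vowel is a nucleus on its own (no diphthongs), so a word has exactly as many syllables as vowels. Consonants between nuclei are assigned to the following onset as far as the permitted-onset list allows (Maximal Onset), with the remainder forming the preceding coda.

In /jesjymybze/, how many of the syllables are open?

3

The vowels are e, y, y, e — 4 nuclei, so 4 syllables.
Between /e/ (V1) and /y/ (V2): cluster /sj/ — /sj/ is itself a permitted onset, so the whole cluster goes right; preceding coda = ∅.
Between /y/ (V2) and /y/ (V3): just /m/ — single C goes to the following onset.
Between /y/ (V3) and /e/ (V4): /bz/; trying suffixes from longest down, /z/ is the first permitted one, so coda /b/ | onset /z/.
Result: je.sjy.myb.ze.
Classifying each syllable: /je/ (open), /sjy/ (open), /myb/ (closed), /ze/ (open).
Open syllables: 3.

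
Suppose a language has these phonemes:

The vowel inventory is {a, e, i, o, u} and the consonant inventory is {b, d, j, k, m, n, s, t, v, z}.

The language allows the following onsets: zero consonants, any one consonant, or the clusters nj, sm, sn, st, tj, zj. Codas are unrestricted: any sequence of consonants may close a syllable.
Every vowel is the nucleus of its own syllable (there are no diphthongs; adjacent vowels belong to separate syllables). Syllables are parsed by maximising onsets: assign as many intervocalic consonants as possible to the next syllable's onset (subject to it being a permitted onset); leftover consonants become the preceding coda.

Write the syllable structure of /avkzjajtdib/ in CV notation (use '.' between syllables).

VCC.CCVCC.CVC

The vowels are a, a, i — 3 nuclei, so 3 syllables.
Between /a/ (V1) and /a/ (V2): /vkzj/ — longest licit onset from the right is /zj/, leaving /vk/ as coda.
Between /a/ (V2) and /i/ (V3): /jtd/ — longest licit onset from the right is /d/, leaving /jt/ as coda.
Putting it together: avk.zjajt.dib.
Mapping each syllable to C/V: /avk/ → VCC, /zjajt/ → CCVCC, /dib/ → CVC.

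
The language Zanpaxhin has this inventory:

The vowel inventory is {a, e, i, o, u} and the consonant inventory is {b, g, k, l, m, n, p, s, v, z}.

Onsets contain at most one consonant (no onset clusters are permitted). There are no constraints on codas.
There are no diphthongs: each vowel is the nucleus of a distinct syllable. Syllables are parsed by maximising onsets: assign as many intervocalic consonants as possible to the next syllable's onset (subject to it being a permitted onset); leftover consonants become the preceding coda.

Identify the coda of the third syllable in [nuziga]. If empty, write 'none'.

The vowels are u, i, a — 3 nuclei, so 3 syllables.
Between /u/ (V1) and /i/ (V2): /z/ is a single consonant, so it becomes the next onset.
Between /i/ (V2) and /a/ (V3): /g/ is a single consonant, so it becomes the next onset.
Syllabification: nu.zi.ga.
Syllable 3 is /ga/: onset /g/, nucleus /a/, coda ∅.

none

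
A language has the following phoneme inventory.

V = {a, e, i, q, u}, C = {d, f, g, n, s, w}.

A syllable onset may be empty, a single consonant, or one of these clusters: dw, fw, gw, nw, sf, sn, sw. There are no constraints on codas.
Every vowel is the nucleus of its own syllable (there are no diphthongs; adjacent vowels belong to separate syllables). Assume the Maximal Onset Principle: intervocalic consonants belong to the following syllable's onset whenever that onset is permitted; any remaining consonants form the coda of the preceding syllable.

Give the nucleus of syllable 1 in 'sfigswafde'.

Vowels present: i, a, e; each is a nucleus, giving 3 syllables.
The first nucleus (vowel 1 from the left) is /i/.

i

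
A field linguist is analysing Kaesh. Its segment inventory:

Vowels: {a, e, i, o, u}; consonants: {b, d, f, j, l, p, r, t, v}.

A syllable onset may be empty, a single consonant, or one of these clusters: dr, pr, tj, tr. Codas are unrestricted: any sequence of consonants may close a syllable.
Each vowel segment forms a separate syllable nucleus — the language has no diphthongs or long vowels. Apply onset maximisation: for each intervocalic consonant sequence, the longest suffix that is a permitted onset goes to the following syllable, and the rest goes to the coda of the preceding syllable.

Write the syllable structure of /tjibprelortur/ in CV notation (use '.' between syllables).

Vowels present: i, e, o, u; each is a nucleus, giving 4 syllables.
/i…e/ gap (V1→V2): /bpr/; trying suffixes from longest down, /pr/ is the first permitted one, so coda /b/ | onset /pr/.
/e…o/ gap (V2→V3): just /l/ — single C goes to the following onset.
/o…u/ gap (V3→V4): /rt/; trying suffixes from longest down, /t/ is the first permitted one, so coda /r/ | onset /t/.
Putting it together: tjib.pre.lor.tur.
Mapping each syllable to C/V: /tjib/ → CCVC, /pre/ → CCV, /lor/ → CVC, /tur/ → CVC.

CCVC.CCV.CVC.CVC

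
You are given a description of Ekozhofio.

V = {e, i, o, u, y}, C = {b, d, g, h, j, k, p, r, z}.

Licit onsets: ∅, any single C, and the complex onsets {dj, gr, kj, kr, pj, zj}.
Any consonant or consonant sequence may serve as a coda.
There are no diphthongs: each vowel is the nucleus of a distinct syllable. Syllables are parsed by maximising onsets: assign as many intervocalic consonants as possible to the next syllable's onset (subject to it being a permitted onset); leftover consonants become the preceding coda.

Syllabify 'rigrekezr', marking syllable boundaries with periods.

Vowels present: i, e, e; each is a nucleus, giving 3 syllables.
/i…e/ gap (V1→V2): /gr/ is a licit onset in full, so it all attaches to the next syllable.
/e…e/ gap (V2→V3): /k/ is a single consonant, so it becomes the next onset.

ri.gre.kezr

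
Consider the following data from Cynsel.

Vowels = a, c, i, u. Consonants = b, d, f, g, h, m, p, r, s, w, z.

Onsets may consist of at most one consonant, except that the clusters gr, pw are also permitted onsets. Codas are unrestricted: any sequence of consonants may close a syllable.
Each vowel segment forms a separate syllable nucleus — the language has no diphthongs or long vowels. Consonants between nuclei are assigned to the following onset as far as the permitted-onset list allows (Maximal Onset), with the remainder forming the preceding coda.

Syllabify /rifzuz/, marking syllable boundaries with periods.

rif.zuz

The vowels are i, u — 2 nuclei, so 2 syllables.
σ1/σ2 boundary: /fz/; trying suffixes from longest down, /z/ is the first permitted one, so coda /f/ | onset /z/.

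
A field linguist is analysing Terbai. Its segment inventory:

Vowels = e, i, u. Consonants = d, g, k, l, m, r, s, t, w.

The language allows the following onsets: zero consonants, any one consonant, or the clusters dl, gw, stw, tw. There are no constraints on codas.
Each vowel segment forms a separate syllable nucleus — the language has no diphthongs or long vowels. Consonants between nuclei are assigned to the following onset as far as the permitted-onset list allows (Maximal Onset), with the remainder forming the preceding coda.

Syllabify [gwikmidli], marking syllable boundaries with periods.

Vowels present: i, i, i; each is a nucleus, giving 3 syllables.
/i…i/ gap (V1→V2): /km/; trying suffixes from longest down, /m/ is the first permitted one, so coda /k/ | onset /m/.
/i…i/ gap (V2→V3): cluster /dl/ — /dl/ is itself a permitted onset, so the whole cluster goes right; preceding coda = ∅.

gwik.mi.dli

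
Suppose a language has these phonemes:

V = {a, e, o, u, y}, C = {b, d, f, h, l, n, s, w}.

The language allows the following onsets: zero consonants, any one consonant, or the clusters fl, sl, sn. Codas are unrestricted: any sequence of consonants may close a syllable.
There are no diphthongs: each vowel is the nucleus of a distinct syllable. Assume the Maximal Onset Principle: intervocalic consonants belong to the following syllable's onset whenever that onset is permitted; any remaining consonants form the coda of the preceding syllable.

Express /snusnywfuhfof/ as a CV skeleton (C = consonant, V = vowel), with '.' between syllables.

CCV.CCVC.CVC.CVC

Nuclei (vowels): u, y, u, o → 4 syllables.
σ1/σ2 boundary: /sn/ is a licit onset in full, so it all attaches to the next syllable.
σ2/σ3 boundary: /wf/; trying suffixes from longest down, /f/ is the first permitted one, so coda /w/ | onset /f/.
σ3/σ4 boundary: /hf/ splits as /h/ + /f/ (/f/ is the longest suffix that is a licit onset).
So the parse is snu.snyw.fuh.fof.
Mapping each syllable to C/V: /snu/ → CCV, /snyw/ → CCVC, /fuh/ → CVC, /fof/ → CVC.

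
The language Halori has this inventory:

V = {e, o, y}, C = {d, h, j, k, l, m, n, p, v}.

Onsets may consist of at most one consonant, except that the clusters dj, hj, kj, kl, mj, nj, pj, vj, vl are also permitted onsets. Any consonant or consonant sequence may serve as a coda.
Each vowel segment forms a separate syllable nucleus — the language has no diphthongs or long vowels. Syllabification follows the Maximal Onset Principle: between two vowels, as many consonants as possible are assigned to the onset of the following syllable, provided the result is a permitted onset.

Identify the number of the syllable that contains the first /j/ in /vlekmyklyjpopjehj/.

Nuclei (vowels): e, y, y, o, e → 5 syllables.
V1 /e/ – V2 /y/: /km/ splits as /k/ + /m/ (/m/ is the longest suffix that is a licit onset).
V2 /y/ – V3 /y/: /kl/ is a licit onset in full, so it all attaches to the next syllable.
V3 /y/ – V4 /o/: /jp/; trying suffixes from longest down, /p/ is the first permitted one, so coda /j/ | onset /p/.
V4 /o/ – V5 /e/: /pj/ is a licit onset in full, so it all attaches to the next syllable.
Result: vlek.my.klyj.po.pjehj.
The first /j/ is in the coda of syllable 3 (/klyj/).

3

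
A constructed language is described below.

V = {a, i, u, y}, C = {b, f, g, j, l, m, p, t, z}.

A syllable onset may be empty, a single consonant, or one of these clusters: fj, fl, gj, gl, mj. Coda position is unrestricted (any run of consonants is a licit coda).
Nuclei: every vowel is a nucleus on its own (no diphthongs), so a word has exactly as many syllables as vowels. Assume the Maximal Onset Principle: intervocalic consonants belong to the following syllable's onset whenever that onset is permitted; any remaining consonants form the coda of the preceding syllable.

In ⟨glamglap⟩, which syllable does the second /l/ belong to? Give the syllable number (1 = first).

2

Nuclei (vowels): a, a → 2 syllables.
/a…a/ gap (V1→V2): /mgl/ splits as /m/ + /gl/ (/gl/ is the longest suffix that is a licit onset).
So the parse is glam.glap.
The second /l/ is in the onset of syllable 2 (/glap/).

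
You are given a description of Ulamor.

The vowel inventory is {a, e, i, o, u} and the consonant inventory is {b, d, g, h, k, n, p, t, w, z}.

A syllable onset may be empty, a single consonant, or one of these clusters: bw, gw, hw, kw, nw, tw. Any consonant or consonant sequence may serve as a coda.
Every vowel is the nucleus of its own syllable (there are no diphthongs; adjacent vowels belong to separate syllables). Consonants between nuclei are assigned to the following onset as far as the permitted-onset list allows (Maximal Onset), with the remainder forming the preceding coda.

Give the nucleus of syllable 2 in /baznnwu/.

The vowels are a, u — 2 nuclei, so 2 syllables.
The second nucleus (vowel 2 from the left) is /u/.

u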